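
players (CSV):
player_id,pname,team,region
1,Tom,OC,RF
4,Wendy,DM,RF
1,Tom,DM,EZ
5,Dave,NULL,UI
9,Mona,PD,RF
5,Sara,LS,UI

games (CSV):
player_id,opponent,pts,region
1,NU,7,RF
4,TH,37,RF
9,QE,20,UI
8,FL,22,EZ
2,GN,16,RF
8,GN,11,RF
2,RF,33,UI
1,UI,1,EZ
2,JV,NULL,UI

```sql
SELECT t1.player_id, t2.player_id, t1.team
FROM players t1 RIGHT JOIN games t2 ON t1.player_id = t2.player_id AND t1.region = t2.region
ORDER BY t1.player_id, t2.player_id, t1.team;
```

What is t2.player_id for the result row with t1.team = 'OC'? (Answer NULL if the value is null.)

RIGHT JOIN keeps every row from `games`; unmatched rows get NULL for `players`'s columns.
Matching on t1.player_id = t2.player_id AND t1.region = t2.region.
- t1 (player_id=1, region=RF) pairs with 1 row(s) of t2.
- t1 (player_id=4, region=RF) pairs with 1 row(s) of t2.
- t1 (player_id=1, region=EZ) pairs with 1 row(s) of t2.
- t1 (player_id=5, region=UI) has no partner in t2.
- t1 (player_id=9, region=RF) has no partner in t2.
- t1 (player_id=5, region=UI) has no partner in t2.
- 6 row(s) from t2 found no t1 partner → padded with NULL.

1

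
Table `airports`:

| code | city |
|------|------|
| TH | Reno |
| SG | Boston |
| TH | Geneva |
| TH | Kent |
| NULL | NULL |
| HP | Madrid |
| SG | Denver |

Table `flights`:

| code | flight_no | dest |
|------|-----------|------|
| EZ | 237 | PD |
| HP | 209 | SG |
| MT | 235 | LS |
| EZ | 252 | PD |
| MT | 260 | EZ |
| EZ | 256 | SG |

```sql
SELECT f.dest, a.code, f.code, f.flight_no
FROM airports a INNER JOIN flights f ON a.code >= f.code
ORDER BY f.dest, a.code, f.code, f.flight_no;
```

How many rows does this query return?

34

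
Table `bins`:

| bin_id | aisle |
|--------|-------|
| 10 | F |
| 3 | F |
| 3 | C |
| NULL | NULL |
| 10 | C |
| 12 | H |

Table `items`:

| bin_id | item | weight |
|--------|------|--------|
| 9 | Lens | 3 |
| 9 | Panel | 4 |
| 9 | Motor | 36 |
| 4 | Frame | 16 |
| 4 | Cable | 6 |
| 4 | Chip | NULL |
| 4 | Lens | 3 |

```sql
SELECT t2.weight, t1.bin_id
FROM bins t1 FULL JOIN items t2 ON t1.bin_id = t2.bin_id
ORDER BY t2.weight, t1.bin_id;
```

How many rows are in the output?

FULL OUTER JOIN keeps every row from both sides; unmatched rows get NULL for the other side's columns.
Matching on t1.bin_id = t2.bin_id. A NULL in a compared column never satisfies the condition.
- t1[0] bin_id=10 → no match; kept with NULLs on the t2 side.
- t1[1] bin_id=3 → no match; kept with NULLs on the t2 side.
- t1[2] bin_id=3 → no match; kept with NULLs on the t2 side.
- t1[3] bin_id=NULL → no match; kept with NULLs on the t2 side.
- t1[4] bin_id=10 → no match; kept with NULLs on the t2 side.
- t1[5] bin_id=12 → no match; kept with NULLs on the t2 side.
- plus 7 unmatched t2 row(s), each kept with NULL t1 columns.
Total: 0 matched + 13 padded = 13 rows.

13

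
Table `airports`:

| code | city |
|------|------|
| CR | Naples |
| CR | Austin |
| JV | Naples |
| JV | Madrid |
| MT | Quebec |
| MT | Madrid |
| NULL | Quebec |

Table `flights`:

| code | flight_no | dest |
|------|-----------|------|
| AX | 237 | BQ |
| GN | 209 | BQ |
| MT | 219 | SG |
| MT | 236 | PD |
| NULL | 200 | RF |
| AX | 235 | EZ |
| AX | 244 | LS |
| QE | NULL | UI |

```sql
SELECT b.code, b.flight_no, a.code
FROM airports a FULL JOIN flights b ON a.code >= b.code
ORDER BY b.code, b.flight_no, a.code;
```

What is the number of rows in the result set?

29

FULL OUTER JOIN keeps every row from both sides; unmatched rows get NULL for the other side's columns.
Matching on a.code >= b.code. A NULL in a compared column never satisfies the condition.
- a row (code=CR): matches 3 b row(s) → 3 output row(s).
- a row (code=CR): matches 3 b row(s) → 3 output row(s).
- a row (code=JV): matches 4 b row(s) → 4 output row(s).
- a row (code=JV): matches 4 b row(s) → 4 output row(s).
- a row (code=MT): matches 6 b row(s) → 6 output row(s).
- a row (code=MT): matches 6 b row(s) → 6 output row(s).
- a row (code=NULL): no match → kept, b columns NULL.
- 2 row(s) from b found no a partner → padded with NULL.
Total: 26 matched + 3 padded = 29 rows.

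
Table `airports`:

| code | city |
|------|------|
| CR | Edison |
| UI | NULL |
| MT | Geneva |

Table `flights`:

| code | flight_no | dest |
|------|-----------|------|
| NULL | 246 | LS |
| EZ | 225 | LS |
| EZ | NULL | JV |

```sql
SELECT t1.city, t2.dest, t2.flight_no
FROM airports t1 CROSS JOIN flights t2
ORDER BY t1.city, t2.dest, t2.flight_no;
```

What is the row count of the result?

9

CROSS JOIN pairs every row of `airports` with every row of `flights`: 3 × 3 = 9 rows.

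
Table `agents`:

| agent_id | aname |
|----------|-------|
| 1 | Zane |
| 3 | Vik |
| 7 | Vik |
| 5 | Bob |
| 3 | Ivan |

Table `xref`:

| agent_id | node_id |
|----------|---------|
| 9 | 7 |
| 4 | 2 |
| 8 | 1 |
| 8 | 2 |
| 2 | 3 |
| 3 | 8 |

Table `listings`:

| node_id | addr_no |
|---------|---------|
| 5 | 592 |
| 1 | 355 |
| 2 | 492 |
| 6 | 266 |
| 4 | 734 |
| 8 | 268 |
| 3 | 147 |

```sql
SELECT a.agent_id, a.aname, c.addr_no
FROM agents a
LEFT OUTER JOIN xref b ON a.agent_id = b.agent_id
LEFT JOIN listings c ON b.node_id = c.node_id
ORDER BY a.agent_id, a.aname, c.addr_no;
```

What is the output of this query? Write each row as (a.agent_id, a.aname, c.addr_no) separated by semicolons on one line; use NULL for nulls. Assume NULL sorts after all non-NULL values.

(1, Zane, NULL); (3, Ivan, 268); (3, Vik, 268); (5, Bob, NULL); (7, Vik, NULL)

Joins associate left-to-right: agents LEFT JOIN xref on agent_id gives 5 intermediate row(s).
Then LEFT JOIN `listings c` on node_id: each of those 5 rows is kept; rows whose b.node_id has no match in c get NULL for c's columns.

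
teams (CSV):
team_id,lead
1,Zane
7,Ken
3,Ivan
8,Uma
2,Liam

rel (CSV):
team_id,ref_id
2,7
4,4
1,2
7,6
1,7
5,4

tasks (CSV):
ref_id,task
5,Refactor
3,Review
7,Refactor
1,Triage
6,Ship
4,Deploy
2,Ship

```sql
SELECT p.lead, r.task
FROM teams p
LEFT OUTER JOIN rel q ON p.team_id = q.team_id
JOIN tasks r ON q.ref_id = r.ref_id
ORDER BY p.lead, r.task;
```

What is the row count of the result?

4

Joins associate left-to-right: teams LEFT JOIN rel on team_id gives 6 intermediate row(s).
Then INNER JOIN `tasks r` on ref_id: keep only rows whose q.ref_id appears in r.
Result: 4 row(s).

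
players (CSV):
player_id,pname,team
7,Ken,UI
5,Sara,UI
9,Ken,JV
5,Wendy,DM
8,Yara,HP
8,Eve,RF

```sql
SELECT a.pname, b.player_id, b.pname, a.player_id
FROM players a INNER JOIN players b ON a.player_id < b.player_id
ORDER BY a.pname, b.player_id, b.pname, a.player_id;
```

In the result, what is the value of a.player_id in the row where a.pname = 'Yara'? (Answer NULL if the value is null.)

8

INNER JOIN keeps only pairs where the ON condition holds.
Matching on a.player_id < b.player_id.
- player_id=7: 3 matching b row(s), so 3 row(s) emitted.
- player_id=5: 4 matching b row(s), so 4 row(s) emitted.
- player_id=9: no matching b row, dropped.
- player_id=5: 4 matching b row(s), so 4 row(s) emitted.
- player_id=8: 1 matching b row(s), so 1 row(s) emitted.
- player_id=8: 1 matching b row(s), so 1 row(s) emitted.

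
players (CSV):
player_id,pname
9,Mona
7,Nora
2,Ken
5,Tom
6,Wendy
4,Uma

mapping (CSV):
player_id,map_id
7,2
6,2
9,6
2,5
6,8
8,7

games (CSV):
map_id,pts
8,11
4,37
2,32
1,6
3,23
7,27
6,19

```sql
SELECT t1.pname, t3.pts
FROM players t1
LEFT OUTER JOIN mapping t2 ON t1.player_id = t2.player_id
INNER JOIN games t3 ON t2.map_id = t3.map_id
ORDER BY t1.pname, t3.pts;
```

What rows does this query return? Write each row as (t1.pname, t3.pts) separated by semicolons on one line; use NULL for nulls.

Step 1 — t1 LEFT JOIN t2 on player_id → 7 row(s).
Then INNER JOIN `games t3` on map_id: keep only rows whose t2.map_id appears in t3.

(Mona, 19); (Nora, 32); (Wendy, 11); (Wendy, 32)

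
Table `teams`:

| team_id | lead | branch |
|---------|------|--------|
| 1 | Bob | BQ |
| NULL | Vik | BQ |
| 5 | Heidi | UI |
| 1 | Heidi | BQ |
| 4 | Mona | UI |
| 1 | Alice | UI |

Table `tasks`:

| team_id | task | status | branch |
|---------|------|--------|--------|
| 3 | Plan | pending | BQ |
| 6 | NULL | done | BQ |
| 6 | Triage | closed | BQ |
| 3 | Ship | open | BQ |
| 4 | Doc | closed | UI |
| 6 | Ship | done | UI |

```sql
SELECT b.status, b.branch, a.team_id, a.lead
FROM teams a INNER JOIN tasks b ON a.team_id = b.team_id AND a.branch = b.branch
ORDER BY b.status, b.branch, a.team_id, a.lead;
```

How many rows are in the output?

1

INNER JOIN keeps only pairs where the ON condition holds.
Matching on a.team_id = b.team_id AND a.branch = b.branch. A NULL in a compared column never satisfies the condition.
Matched pairs: 1.
Total: 1 rows.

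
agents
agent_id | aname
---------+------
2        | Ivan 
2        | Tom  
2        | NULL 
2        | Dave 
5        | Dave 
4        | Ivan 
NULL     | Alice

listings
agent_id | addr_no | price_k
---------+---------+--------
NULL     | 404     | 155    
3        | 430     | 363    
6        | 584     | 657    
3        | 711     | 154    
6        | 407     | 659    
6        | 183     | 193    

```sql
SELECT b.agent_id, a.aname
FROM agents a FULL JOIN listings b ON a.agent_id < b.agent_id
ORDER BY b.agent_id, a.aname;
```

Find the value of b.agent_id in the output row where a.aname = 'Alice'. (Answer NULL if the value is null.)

FULL OUTER JOIN keeps every row from both sides; unmatched rows get NULL for the other side's columns.
Matching on a.agent_id < b.agent_id. A NULL in a compared column never satisfies the condition.
Matched pairs: 26; unmatched a rows kept: 1; unmatched b rows kept: 1.

NULL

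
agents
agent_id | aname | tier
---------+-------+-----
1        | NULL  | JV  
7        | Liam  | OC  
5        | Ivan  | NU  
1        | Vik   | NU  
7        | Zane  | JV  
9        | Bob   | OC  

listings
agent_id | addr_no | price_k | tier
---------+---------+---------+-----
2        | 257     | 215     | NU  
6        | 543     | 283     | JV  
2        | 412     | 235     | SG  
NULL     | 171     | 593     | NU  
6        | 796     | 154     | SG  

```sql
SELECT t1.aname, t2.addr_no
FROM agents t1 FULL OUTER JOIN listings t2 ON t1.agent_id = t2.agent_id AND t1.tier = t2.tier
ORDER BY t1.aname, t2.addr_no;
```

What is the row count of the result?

11

FULL OUTER JOIN keeps every row from both sides; unmatched rows get NULL for the other side's columns.
Matching on t1.agent_id = t2.agent_id AND t1.tier = t2.tier. A NULL in a compared column never satisfies the condition.
- t1 (agent_id=1, tier=JV) has no partner → padded with NULL.
- t1 (agent_id=7, tier=OC) has no partner → padded with NULL.
- t1 (agent_id=5, tier=NU) has no partner → padded with NULL.
- t1 (agent_id=1, tier=NU) has no partner → padded with NULL.
- t1 (agent_id=7, tier=JV) has no partner → padded with NULL.
- t1 (agent_id=9, tier=OC) has no partner → padded with NULL.
- 5 row(s) from t2 found no t1 partner → padded with NULL.
Total: 0 matched + 11 padded = 11 rows.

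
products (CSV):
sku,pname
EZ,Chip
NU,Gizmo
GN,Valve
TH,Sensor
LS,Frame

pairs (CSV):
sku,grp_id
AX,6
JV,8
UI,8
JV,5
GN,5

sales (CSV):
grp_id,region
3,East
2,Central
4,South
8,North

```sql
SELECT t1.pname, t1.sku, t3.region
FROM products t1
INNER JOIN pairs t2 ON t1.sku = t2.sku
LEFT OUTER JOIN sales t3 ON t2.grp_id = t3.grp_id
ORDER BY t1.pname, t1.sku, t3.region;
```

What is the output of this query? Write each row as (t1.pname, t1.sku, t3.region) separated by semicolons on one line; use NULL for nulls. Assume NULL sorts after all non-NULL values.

(Valve, GN, NULL)

Step 1 — t1 INNER JOIN t2 on sku → 1 row(s).
Then LEFT JOIN `sales t3` on grp_id: each of those 1 rows is kept; rows whose t2.grp_id has no match in t3 get NULL for t3's columns.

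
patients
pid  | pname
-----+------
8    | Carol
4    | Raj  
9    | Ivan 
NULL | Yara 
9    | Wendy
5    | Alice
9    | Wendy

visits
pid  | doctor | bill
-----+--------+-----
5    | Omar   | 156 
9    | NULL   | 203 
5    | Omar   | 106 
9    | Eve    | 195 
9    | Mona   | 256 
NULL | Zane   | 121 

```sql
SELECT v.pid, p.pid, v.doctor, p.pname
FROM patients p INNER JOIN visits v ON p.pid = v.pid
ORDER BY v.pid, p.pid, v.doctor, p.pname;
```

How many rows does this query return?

INNER JOIN keeps only pairs where the ON condition holds.
Matching on p.pid = v.pid. A NULL in a compared column never satisfies the condition.
Matched pairs: 11.
Total: 11 rows.

11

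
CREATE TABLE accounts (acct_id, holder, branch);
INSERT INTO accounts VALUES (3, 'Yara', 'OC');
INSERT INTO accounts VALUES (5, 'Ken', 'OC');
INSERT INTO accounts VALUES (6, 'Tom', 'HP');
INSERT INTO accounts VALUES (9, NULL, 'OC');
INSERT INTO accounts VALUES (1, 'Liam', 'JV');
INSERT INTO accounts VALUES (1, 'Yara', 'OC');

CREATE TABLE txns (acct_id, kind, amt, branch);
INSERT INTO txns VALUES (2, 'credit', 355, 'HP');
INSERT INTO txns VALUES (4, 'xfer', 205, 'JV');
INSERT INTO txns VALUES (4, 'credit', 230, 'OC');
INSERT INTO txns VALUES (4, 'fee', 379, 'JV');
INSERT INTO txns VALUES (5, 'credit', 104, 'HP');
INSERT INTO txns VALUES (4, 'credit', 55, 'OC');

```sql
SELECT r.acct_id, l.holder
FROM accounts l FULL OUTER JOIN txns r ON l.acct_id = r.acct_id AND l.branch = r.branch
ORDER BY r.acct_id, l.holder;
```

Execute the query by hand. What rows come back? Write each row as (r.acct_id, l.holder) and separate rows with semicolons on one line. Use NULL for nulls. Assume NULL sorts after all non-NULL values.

FULL OUTER JOIN keeps every row from both sides; unmatched rows get NULL for the other side's columns.
Matching on l.acct_id = r.acct_id AND l.branch = r.branch.
- acct_id=3, branch=OC: no r row matches, row kept with r columns NULL.
- acct_id=5, branch=OC: no r row matches, row kept with r columns NULL.
- acct_id=6, branch=HP: no r row matches, row kept with r columns NULL.
- acct_id=9, branch=OC: no r row matches, row kept with r columns NULL.
- acct_id=1, branch=JV: no r row matches, row kept with r columns NULL.
- acct_id=1, branch=OC: no r row matches, row kept with r columns NULL.
- plus 6 unmatched r row(s), each kept with NULL l columns.

(2, NULL); (4, NULL); (4, NULL); (4, NULL); (4, NULL); (5, NULL); (NULL, Ken); (NULL, Liam); (NULL, Tom); (NULL, Yara); (NULL, Yara); (NULL, NULL)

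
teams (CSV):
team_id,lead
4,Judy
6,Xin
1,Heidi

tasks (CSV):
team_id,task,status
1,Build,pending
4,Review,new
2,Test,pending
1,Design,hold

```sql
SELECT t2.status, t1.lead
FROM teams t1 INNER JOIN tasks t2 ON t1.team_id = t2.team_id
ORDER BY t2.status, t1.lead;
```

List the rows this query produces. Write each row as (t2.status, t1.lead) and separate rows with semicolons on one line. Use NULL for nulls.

(hold, Heidi); (new, Judy); (pending, Heidi)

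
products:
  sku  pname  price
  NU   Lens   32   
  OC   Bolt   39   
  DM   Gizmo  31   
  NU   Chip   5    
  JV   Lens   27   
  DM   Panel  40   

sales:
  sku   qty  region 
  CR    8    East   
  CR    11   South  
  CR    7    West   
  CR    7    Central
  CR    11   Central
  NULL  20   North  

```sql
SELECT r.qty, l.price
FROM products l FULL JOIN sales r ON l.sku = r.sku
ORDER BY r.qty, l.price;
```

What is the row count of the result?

FULL OUTER JOIN keeps every row from both sides; unmatched rows get NULL for the other side's columns.
Matching on l.sku = r.sku. A NULL in a compared column never satisfies the condition.
- l row (sku=NU): no match → kept, r columns NULL.
- l row (sku=OC): no match → kept, r columns NULL.
- l row (sku=DM): no match → kept, r columns NULL.
- l row (sku=NU): no match → kept, r columns NULL.
- l row (sku=JV): no match → kept, r columns NULL.
- l row (sku=DM): no match → kept, r columns NULL.
- 6 row(s) from r found no l partner → padded with NULL.
Total: 0 matched + 12 padded = 12 rows.

12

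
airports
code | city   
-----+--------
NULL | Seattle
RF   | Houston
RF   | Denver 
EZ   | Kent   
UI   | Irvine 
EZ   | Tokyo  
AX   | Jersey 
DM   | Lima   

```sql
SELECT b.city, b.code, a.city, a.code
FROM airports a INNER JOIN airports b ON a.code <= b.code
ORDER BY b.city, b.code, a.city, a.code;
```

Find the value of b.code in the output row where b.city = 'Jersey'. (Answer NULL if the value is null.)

AX

INNER JOIN keeps only pairs where the ON condition holds.
Matching on a.code <= b.code. A NULL in a compared column never satisfies the condition.
- a (code=NULL) has no partner → excluded.
- a (code=RF) pairs with 3 row(s) of b.
- a (code=RF) pairs with 3 row(s) of b.
- a (code=EZ) pairs with 5 row(s) of b.
- a (code=UI) pairs with 1 row(s) of b.
- a (code=EZ) pairs with 5 row(s) of b.
- a (code=AX) pairs with 7 row(s) of b.
- a (code=DM) pairs with 6 row(s) of b.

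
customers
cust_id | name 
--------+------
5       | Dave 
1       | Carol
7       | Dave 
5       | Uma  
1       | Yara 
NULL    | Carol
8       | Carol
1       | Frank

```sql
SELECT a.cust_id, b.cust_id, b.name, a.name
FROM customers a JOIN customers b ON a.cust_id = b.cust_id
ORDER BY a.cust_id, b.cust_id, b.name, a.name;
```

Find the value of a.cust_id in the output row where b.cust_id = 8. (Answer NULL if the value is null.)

INNER JOIN keeps only pairs where the ON condition holds.
Matching on a.cust_id = b.cust_id. A NULL in a compared column never satisfies the condition.
- a (cust_id=5) pairs with 2 row(s) of b.
- a (cust_id=1) pairs with 3 row(s) of b.
- a (cust_id=7) pairs with 1 row(s) of b.
- a (cust_id=5) pairs with 2 row(s) of b.
- a (cust_id=1) pairs with 3 row(s) of b.
- a (cust_id=NULL) has no partner → excluded.
- a (cust_id=8) pairs with 1 row(s) of b.
- a (cust_id=1) pairs with 3 row(s) of b.

8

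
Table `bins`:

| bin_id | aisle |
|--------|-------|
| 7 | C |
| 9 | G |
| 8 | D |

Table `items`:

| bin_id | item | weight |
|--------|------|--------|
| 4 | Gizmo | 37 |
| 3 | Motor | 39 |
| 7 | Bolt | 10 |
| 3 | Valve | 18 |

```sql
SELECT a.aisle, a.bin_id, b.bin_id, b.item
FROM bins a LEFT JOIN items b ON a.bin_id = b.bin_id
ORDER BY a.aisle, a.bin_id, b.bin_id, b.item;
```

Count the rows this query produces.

3

LEFT JOIN keeps every row from `bins`; unmatched rows get NULL for `items`'s columns.
Matching on a.bin_id = b.bin_id.
Matched pairs: 1; unmatched a rows kept: 2.
Total: 1 matched + 2 padded = 3 rows.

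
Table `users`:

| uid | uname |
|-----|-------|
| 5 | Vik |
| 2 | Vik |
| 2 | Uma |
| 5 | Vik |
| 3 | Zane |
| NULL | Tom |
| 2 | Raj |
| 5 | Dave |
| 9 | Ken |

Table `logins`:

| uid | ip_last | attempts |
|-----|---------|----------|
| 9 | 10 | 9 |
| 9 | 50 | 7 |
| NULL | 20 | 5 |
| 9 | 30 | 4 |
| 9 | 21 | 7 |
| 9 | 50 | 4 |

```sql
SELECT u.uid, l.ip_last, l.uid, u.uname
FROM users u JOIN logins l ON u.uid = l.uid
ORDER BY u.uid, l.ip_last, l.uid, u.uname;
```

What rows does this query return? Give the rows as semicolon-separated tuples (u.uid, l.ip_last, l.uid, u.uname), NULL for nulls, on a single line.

(9, 10, 9, Ken); (9, 21, 9, Ken); (9, 30, 9, Ken); (9, 50, 9, Ken); (9, 50, 9, Ken)

INNER JOIN keeps only pairs where the ON condition holds.
Matching on u.uid = l.uid. A NULL in a compared column never satisfies the condition.
- uid=5: no matching l row, dropped.
- uid=2: no matching l row, dropped.
- uid=2: no matching l row, dropped.
- uid=5: no matching l row, dropped.
- uid=3: no matching l row, dropped.
- uid=NULL: no matching l row, dropped.
- uid=2: no matching l row, dropped.
- uid=5: no matching l row, dropped.
- uid=9: 5 matching l row(s), so 5 row(s) emitted.
After projecting and ordering:
u.uid | l.ip_last | l.uid | u.uname
9 | 10 | 9 | Ken
9 | 21 | 9 | Ken
9 | 30 | 9 | Ken
9 | 50 | 9 | Ken
9 | 50 | 9 | Ken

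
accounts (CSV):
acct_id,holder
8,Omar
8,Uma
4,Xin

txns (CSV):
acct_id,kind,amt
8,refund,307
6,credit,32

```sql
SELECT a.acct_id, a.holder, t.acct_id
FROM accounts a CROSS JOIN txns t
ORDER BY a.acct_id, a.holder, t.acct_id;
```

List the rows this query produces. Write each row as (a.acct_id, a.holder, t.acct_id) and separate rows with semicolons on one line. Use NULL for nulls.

CROSS JOIN pairs every row of `accounts` with every row of `txns`: 3 × 2 = 6 rows.

(4, Xin, 6); (4, Xin, 8); (8, Omar, 6); (8, Omar, 8); (8, Uma, 6); (8, Uma, 8)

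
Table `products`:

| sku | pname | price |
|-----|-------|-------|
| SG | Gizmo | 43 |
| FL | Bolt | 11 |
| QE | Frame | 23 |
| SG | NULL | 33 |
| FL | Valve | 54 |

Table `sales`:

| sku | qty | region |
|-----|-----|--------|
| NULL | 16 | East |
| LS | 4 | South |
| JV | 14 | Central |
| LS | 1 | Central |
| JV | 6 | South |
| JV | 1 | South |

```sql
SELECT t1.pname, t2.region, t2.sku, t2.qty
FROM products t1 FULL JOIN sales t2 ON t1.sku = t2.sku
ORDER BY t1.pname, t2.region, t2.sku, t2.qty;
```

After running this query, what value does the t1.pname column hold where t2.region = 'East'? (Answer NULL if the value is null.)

FULL OUTER JOIN keeps every row from both sides; unmatched rows get NULL for the other side's columns.
Matching on t1.sku = t2.sku. A NULL in a compared column never satisfies the condition.
Matched pairs: 0; unmatched t1 rows kept: 5; unmatched t2 rows kept: 6.

NULL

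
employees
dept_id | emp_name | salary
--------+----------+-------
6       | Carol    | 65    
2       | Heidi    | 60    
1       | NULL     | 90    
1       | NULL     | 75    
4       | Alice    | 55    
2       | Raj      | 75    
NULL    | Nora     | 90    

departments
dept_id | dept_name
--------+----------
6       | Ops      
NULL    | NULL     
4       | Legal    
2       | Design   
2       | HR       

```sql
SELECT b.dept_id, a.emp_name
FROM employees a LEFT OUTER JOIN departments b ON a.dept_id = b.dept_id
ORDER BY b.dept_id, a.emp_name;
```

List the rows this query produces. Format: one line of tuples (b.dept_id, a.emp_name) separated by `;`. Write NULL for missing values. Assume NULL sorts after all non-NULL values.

LEFT JOIN keeps every row from `employees`; unmatched rows get NULL for `departments`'s columns.
Matching on a.dept_id = b.dept_id. A NULL in a compared column never satisfies the condition.
Matched pairs: 6; unmatched a rows kept: 3.

(2, Heidi); (2, Heidi); (2, Raj); (2, Raj); (4, Alice); (6, Carol); (NULL, Nora); (NULL, NULL); (NULL, NULL)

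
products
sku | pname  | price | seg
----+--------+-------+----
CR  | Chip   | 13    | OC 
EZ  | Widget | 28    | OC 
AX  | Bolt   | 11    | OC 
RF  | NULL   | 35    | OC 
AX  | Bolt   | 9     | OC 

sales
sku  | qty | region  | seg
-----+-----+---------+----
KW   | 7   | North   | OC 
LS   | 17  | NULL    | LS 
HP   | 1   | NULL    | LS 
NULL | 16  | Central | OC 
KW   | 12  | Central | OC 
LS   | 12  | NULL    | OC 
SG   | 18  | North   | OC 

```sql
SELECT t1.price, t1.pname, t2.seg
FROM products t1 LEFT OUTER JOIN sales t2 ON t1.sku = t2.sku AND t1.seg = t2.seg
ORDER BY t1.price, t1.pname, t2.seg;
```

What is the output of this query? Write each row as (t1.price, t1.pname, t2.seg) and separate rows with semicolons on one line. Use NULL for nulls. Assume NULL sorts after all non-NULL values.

(9, Bolt, NULL); (11, Bolt, NULL); (13, Chip, NULL); (28, Widget, NULL); (35, NULL, NULL)

LEFT JOIN keeps every row from `products`; unmatched rows get NULL for `sales`'s columns.
Matching on t1.sku = t2.sku AND t1.seg = t2.seg. A NULL in a compared column never satisfies the condition.
Matched pairs: 0; unmatched t1 rows kept: 5.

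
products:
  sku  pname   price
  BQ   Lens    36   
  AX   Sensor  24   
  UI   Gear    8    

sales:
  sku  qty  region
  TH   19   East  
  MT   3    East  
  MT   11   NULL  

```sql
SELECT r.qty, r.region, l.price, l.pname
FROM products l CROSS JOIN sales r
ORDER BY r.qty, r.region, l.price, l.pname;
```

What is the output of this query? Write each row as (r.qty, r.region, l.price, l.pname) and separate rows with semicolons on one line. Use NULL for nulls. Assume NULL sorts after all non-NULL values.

(3, East, 8, Gear); (3, East, 24, Sensor); (3, East, 36, Lens); (11, NULL, 8, Gear); (11, NULL, 24, Sensor); (11, NULL, 36, Lens); (19, East, 8, Gear); (19, East, 24, Sensor); (19, East, 36, Lens)

CROSS JOIN pairs every row of `products` with every row of `sales`: 3 × 3 = 9 rows.
After projecting and ordering:
r.qty | r.region | l.price | l.pname
3 | East | 8 | Gear
3 | East | 24 | Sensor
3 | East | 36 | Lens
11 | NULL | 8 | Gear
11 | NULL | 24 | Sensor
11 | NULL | 36 | Lens
19 | East | 8 | Gear
19 | East | 24 | Sensor
19 | East | 36 | Lens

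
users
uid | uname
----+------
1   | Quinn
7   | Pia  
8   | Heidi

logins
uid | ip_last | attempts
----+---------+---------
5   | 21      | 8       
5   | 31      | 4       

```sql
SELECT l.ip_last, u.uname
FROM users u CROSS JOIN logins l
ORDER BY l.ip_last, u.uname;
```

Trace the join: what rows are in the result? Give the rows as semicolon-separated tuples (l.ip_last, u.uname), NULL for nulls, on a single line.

CROSS JOIN pairs every row of `users` with every row of `logins`: 3 × 2 = 6 rows.

(21, Heidi); (21, Pia); (21, Quinn); (31, Heidi); (31, Pia); (31, Quinn)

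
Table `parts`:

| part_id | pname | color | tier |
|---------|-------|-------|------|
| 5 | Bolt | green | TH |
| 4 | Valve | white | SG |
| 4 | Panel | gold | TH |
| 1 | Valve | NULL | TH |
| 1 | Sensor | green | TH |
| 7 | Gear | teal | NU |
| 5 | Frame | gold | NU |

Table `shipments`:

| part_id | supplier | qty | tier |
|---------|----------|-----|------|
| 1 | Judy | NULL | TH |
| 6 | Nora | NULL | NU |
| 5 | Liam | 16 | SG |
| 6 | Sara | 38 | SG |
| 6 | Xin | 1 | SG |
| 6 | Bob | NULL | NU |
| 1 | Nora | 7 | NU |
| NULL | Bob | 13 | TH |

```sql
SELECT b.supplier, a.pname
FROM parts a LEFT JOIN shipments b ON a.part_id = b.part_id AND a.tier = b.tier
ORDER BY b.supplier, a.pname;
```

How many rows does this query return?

7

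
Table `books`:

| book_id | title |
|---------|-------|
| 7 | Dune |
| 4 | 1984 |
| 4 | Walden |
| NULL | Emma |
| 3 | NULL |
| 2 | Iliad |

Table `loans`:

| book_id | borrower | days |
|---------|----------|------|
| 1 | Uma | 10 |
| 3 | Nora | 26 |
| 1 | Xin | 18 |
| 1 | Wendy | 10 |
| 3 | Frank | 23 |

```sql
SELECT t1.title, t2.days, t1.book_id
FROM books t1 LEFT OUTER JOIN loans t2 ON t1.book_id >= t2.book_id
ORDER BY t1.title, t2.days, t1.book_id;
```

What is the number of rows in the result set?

24

LEFT JOIN keeps every row from `books`; unmatched rows get NULL for `loans`'s columns.
Matching on t1.book_id >= t2.book_id. A NULL in a compared column never satisfies the condition.
- t1[0] book_id=7 → 5 match(es) in t2 → 5 row(s).
- t1[1] book_id=4 → 5 match(es) in t2 → 5 row(s).
- t1[2] book_id=4 → 5 match(es) in t2 → 5 row(s).
- t1[3] book_id=NULL → no match; kept with NULLs on the t2 side.
- t1[4] book_id=3 → 5 match(es) in t2 → 5 row(s).
- t1[5] book_id=2 → 3 match(es) in t2 → 3 row(s).
Total: 23 matched + 1 padded = 24 rows.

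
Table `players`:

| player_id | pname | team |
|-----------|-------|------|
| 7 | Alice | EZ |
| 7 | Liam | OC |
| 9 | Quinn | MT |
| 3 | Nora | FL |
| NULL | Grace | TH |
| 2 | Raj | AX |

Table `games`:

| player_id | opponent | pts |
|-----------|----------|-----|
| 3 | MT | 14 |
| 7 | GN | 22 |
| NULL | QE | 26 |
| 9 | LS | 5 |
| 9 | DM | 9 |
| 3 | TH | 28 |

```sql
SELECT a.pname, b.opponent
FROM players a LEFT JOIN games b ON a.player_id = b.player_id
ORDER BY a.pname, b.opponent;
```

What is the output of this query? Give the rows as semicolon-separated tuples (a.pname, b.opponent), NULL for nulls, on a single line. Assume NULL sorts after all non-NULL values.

(Alice, GN); (Grace, NULL); (Liam, GN); (Nora, MT); (Nora, TH); (Quinn, DM); (Quinn, LS); (Raj, NULL)

LEFT JOIN keeps every row from `players`; unmatched rows get NULL for `games`'s columns.
Matching on a.player_id = b.player_id. A NULL in a compared column never satisfies the condition.
Matched pairs: 6; unmatched a rows kept: 2.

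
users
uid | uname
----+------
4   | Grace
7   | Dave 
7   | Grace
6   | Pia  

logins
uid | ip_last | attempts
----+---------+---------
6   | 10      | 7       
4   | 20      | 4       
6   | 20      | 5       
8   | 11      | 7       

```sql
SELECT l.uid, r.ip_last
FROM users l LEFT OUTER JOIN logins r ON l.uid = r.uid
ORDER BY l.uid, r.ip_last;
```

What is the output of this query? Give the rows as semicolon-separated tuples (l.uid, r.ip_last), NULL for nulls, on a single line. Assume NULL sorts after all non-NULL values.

(4, 20); (6, 10); (6, 20); (7, NULL); (7, NULL)

LEFT JOIN keeps every row from `users`; unmatched rows get NULL for `logins`'s columns.
Matching on l.uid = r.uid.
Matched pairs: 3; unmatched l rows kept: 2.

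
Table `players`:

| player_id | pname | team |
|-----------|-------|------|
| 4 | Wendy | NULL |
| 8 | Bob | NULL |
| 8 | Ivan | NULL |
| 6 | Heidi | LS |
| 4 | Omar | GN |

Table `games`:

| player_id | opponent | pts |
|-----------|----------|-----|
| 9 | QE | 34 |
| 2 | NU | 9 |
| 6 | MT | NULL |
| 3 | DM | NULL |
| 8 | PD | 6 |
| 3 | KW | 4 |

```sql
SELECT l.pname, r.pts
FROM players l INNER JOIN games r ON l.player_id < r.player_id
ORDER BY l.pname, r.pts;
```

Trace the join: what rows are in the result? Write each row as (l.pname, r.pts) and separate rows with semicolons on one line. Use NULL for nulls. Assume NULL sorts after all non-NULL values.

INNER JOIN keeps only pairs where the ON condition holds.
Matching on l.player_id < r.player_id.
- player_id=4: 3 matching r row(s), so 3 row(s) emitted.
- player_id=8: 1 matching r row(s), so 1 row(s) emitted.
- player_id=8: 1 matching r row(s), so 1 row(s) emitted.
- player_id=6: 2 matching r row(s), so 2 row(s) emitted.
- player_id=4: 3 matching r row(s), so 3 row(s) emitted.
After projecting and ordering:
l.pname | r.pts
Bob | 34
Heidi | 6
Heidi | 34
Ivan | 34
Omar | 6
Omar | 34
Omar | NULL
Wendy | 6
Wendy | 34
Wendy | NULL

(Bob, 34); (Heidi, 6); (Heidi, 34); (Ivan, 34); (Omar, 6); (Omar, 34); (Omar, NULL); (Wendy, 6); (Wendy, 34); (Wendy, NULL)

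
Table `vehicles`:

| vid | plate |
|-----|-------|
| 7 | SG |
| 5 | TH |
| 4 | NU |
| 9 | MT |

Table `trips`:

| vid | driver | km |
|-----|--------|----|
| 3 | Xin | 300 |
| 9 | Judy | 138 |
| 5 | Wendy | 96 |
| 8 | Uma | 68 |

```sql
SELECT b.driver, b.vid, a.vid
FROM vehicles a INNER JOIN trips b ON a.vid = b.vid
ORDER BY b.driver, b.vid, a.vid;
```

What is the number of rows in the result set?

2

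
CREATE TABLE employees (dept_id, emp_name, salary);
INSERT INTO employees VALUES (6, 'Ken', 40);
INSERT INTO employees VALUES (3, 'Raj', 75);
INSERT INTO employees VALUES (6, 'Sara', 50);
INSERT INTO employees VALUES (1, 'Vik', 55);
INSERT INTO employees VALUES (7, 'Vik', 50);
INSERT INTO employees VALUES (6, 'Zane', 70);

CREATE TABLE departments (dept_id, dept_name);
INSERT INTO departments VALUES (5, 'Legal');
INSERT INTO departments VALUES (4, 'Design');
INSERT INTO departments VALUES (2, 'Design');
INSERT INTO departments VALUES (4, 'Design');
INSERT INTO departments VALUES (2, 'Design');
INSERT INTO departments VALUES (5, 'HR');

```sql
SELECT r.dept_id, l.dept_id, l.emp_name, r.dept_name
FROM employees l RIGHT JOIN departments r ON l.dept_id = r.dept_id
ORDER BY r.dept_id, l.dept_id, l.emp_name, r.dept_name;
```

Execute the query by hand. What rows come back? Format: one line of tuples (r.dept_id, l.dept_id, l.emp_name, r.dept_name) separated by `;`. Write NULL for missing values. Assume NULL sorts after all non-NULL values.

(2, NULL, NULL, Design); (2, NULL, NULL, Design); (4, NULL, NULL, Design); (4, NULL, NULL, Design); (5, NULL, NULL, HR); (5, NULL, NULL, Legal)

RIGHT JOIN keeps every row from `departments`; unmatched rows get NULL for `employees`'s columns.
Matching on l.dept_id = r.dept_id.
- dept_id=6: no matching r row.
- dept_id=3: no matching r row.
- dept_id=6: no matching r row.
- dept_id=1: no matching r row.
- dept_id=7: no matching r row.
- dept_id=6: no matching r row.
- plus 6 unmatched r row(s), each kept with NULL l columns.
After projecting and ordering:
r.dept_id | l.dept_id | l.emp_name | r.dept_name
2 | NULL | NULL | Design
2 | NULL | NULL | Design
4 | NULL | NULL | Design
4 | NULL | NULL | Design
5 | NULL | NULL | HR
5 | NULL | NULL | Legal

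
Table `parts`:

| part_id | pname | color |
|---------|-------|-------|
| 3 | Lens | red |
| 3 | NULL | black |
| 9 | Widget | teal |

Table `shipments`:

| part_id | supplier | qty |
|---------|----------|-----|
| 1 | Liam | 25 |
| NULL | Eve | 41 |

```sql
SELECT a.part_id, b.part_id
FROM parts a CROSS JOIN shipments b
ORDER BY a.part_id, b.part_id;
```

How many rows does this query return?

CROSS JOIN pairs every row of `parts` with every row of `shipments`: 3 × 2 = 6 rows.

6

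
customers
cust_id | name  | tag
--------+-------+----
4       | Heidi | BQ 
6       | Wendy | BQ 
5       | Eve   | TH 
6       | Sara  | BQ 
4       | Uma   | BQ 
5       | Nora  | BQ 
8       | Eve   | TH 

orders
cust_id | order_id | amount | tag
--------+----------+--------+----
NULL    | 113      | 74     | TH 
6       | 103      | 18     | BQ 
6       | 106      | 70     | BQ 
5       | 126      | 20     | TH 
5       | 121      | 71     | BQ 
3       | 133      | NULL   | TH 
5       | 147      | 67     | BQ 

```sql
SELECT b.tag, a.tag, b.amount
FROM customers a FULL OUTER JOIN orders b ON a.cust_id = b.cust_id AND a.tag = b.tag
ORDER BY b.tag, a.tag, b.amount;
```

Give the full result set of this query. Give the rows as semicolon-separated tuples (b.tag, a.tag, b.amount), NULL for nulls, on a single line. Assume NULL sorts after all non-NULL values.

FULL OUTER JOIN keeps every row from both sides; unmatched rows get NULL for the other side's columns.
Matching on a.cust_id = b.cust_id AND a.tag = b.tag. A NULL in a compared column never satisfies the condition.
- a row (cust_id=4, tag=BQ): no match → kept, b columns NULL.
- a row (cust_id=6, tag=BQ): matches 2 b row(s) → 2 output row(s).
- a row (cust_id=5, tag=TH): matches 1 b row(s) → 1 output row(s).
- a row (cust_id=6, tag=BQ): matches 2 b row(s) → 2 output row(s).
- a row (cust_id=4, tag=BQ): no match → kept, b columns NULL.
- a row (cust_id=5, tag=BQ): matches 2 b row(s) → 2 output row(s).
- a row (cust_id=8, tag=TH): no match → kept, b columns NULL.
- 2 b row(s) had no a match → kept, a columns NULL.

(BQ, BQ, 18); (BQ, BQ, 18); (BQ, BQ, 67); (BQ, BQ, 70); (BQ, BQ, 70); (BQ, BQ, 71); (TH, TH, 20); (TH, NULL, 74); (TH, NULL, NULL); (NULL, BQ, NULL); (NULL, BQ, NULL); (NULL, TH, NULL)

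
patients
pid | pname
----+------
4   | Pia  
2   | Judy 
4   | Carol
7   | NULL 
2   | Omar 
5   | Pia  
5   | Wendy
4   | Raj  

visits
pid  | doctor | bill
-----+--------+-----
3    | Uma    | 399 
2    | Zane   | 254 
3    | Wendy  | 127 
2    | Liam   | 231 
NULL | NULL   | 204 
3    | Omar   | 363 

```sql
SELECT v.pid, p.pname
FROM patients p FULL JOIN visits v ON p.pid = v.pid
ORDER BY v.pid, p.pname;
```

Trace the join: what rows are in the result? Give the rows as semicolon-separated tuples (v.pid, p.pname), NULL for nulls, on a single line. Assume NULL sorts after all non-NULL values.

FULL OUTER JOIN keeps every row from both sides; unmatched rows get NULL for the other side's columns.
Matching on p.pid = v.pid. A NULL in a compared column never satisfies the condition.
- p row (pid=4): no match → kept, v columns NULL.
- p row (pid=2): matches 2 v row(s) → 2 output row(s).
- p row (pid=4): no match → kept, v columns NULL.
- p row (pid=7): no match → kept, v columns NULL.
- p row (pid=2): matches 2 v row(s) → 2 output row(s).
- p row (pid=5): no match → kept, v columns NULL.
- p row (pid=5): no match → kept, v columns NULL.
- p row (pid=4): no match → kept, v columns NULL.
- 4 v row(s) had no p match → kept, p columns NULL.

(2, Judy); (2, Judy); (2, Omar); (2, Omar); (3, NULL); (3, NULL); (3, NULL); (NULL, Carol); (NULL, Pia); (NULL, Pia); (NULL, Raj); (NULL, Wendy); (NULL, NULL); (NULL, NULL)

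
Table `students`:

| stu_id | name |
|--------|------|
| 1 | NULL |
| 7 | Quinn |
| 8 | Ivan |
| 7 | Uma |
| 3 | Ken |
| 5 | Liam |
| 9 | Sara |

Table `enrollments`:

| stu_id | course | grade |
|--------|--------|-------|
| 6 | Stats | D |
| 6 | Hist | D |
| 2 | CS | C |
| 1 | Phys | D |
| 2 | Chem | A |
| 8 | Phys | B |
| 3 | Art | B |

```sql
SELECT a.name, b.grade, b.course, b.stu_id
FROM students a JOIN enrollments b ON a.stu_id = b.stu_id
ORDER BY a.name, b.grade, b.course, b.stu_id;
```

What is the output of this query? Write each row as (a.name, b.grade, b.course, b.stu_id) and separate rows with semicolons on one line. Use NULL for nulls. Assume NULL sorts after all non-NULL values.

INNER JOIN keeps only pairs where the ON condition holds.
Matching on a.stu_id = b.stu_id.
- a (stu_id=1) pairs with 1 row(s) of b.
- a (stu_id=7) has no partner → excluded.
- a (stu_id=8) pairs with 1 row(s) of b.
- a (stu_id=7) has no partner → excluded.
- a (stu_id=3) pairs with 1 row(s) of b.
- a (stu_id=5) has no partner → excluded.
- a (stu_id=9) has no partner → excluded.
After projecting and ordering:
a.name | b.grade | b.course | b.stu_id
Ivan | B | Phys | 8
Ken | B | Art | 3
NULL | D | Phys | 1

(Ivan, B, Phys, 8); (Ken, B, Art, 3); (NULL, D, Phys, 1)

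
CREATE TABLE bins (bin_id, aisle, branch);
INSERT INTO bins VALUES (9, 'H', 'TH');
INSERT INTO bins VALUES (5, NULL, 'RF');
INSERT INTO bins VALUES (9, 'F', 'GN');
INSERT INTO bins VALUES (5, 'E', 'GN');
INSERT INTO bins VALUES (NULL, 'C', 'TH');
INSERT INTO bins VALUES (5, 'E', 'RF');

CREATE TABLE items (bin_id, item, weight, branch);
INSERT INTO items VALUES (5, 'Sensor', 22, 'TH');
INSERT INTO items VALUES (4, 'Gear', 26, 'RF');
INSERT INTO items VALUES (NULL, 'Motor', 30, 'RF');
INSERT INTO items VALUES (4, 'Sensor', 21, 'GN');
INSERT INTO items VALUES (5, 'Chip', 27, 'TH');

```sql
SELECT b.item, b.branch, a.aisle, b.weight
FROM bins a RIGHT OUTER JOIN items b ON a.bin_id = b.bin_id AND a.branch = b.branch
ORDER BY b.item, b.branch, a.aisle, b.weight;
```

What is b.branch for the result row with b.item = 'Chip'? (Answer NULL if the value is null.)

RIGHT JOIN keeps every row from `items`; unmatched rows get NULL for `bins`'s columns.
Matching on a.bin_id = b.bin_id AND a.branch = b.branch. A NULL in a compared column never satisfies the condition.
- a (bin_id=9, branch=TH) has no partner in b.
- a (bin_id=5, branch=RF) has no partner in b.
- a (bin_id=9, branch=GN) has no partner in b.
- a (bin_id=5, branch=GN) has no partner in b.
- a (bin_id=NULL, branch=TH) has no partner in b.
- a (bin_id=5, branch=RF) has no partner in b.
- 5 row(s) from b found no a partner → padded with NULL.

TH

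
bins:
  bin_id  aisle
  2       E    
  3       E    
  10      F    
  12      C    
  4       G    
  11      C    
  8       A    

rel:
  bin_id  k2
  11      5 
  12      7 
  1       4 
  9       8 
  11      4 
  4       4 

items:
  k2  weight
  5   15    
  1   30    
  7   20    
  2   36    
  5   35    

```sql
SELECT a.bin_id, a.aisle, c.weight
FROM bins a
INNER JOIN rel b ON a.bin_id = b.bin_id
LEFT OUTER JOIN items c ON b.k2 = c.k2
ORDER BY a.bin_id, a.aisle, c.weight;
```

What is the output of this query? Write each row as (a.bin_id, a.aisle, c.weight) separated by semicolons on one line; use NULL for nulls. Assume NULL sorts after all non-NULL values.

(4, G, NULL); (11, C, 15); (11, C, 35); (11, C, NULL); (12, C, 20)

Joins associate left-to-right: bins INNER JOIN rel on bin_id gives 4 intermediate row(s).
Then LEFT JOIN `items c` on k2: each of those 4 rows is kept; rows whose b.k2 has no match in c get NULL for c's columns.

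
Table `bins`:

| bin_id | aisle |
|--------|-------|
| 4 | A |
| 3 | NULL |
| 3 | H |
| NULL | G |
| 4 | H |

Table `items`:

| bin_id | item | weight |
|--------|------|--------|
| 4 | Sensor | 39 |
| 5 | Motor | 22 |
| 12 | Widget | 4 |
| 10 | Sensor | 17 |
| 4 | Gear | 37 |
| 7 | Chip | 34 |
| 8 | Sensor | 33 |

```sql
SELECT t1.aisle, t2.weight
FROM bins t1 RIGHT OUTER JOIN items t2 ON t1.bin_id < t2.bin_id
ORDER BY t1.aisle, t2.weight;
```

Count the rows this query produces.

24

RIGHT JOIN keeps every row from `items`; unmatched rows get NULL for `bins`'s columns.
Matching on t1.bin_id < t2.bin_id. A NULL in a compared column never satisfies the condition.
- t1 (bin_id=4) pairs with 5 row(s) of t2.
- t1 (bin_id=3) pairs with 7 row(s) of t2.
- t1 (bin_id=3) pairs with 7 row(s) of t2.
- t1 (bin_id=NULL) has no partner in t2.
- t1 (bin_id=4) pairs with 5 row(s) of t2.
- every t2 row matched at least one t1 row.
Total: 24 rows.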